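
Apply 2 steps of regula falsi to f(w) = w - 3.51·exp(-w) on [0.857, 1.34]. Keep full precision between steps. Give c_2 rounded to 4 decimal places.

False-position update: c = (a·f(b) − b·f(a))/(f(b) − f(a)); replace the endpoint whose sign matches f(c).
f(0.857000) = -0.632761, f(1.340000) = 0.420922
step 1: c = 1.147053, f(c) = 0.032377 > 0 → new bracket [0.857000, 1.147053]
step 2: c = 1.132934, f(c) = 0.002408 > 0 → new bracket [0.857000, 1.132934]

1.1329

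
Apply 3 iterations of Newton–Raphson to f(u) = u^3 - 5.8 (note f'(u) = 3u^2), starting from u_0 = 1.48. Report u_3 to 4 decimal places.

1.7967

u_0 = 1.480000: f = -2.558208, f' = 6.571200 → u_1 = 1.480000 - (-2.558208)/(6.571200) = 1.869306
u_1 = 1.869306: f = 0.731926, f' = 10.482915 → u_2 = 1.869306 - (0.731926)/(10.482915) = 1.799485
u_2 = 1.799485: f = 0.026998, f' = 9.714441 → u_3 = 1.799485 - (0.026998)/(9.714441) = 1.796706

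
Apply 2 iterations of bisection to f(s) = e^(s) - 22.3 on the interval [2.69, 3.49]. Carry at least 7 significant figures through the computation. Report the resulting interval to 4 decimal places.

f(2.690000) = -7.568324, f(3.490000) = 10.485948 (opposite signs)
step 1: m = 3.090000, f(m) = -0.322922 < 0 → root in [3.090000, 3.490000]
step 2: m = 3.290000, f(m) = 4.542864 > 0 → root in [3.090000, 3.290000]

[3.0900, 3.2900]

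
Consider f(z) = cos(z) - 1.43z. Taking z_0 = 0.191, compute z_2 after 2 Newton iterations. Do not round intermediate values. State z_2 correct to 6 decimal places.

0.583977

f'(z) = -sin(z) - 1.43
z_0 = 0.191000: f = 0.708685, f' = -1.619841 → z_1 = 0.191000 - (0.708685)/(-1.619841) = 0.628503
z_1 = 0.628503: f = -0.089850, f' = -2.017934 → z_2 = 0.628503 - (-0.089850)/(-2.017934) = 0.583977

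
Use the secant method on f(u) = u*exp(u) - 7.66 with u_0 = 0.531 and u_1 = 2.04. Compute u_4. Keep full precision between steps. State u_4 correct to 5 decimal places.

1.60985

f(u_0) = -6.756964, f(u_1) = 8.028843
u_2 = 2.040000 - (8.028843)·(2.040000 - 0.531000)/(8.028843 - (-6.756964)) = 1.220598; f(u_2) = -3.523134
u_3 = 1.220598 - (-3.523134)·(1.220598 - 2.040000)/(-3.523134 - (8.028843)) = 1.470500; f(u_3) = -1.261252
u_4 = 1.470500 - (-1.261252)·(1.470500 - 1.220598)/(-1.261252 - (-3.523134)) = 1.609848; f(u_4) = 0.392545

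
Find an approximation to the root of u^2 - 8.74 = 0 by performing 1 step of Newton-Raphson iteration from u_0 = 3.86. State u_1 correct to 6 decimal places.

3.062124

f'(u) = 2u
u_0 = 3.860000: f = 6.159600, f' = 7.720000 → u_1 = 3.860000 - (6.159600)/(7.720000) = 3.062124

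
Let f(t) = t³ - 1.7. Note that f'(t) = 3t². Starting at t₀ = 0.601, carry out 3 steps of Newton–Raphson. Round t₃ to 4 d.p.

1.2389

Newton update: t ← t − f(t)/f'(t).
t_0 = 0.601000: f = -1.482918, f' = 1.083603 → t_1 = 0.601000 - (-1.482918)/(1.083603) = 1.969507
t_1 = 1.969507: f = 5.939634, f' = 11.636872 → t_2 = 1.969507 - (5.939634)/(11.636872) = 1.459092
t_2 = 1.459092: f = 1.406333, f' = 6.386848 → t_3 = 1.459092 - (1.406333)/(6.386848) = 1.238900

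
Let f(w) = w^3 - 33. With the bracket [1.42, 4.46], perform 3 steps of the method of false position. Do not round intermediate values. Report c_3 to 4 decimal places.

3.1292

False-position update: c = (a·f(b) − b·f(a))/(f(b) − f(a)); replace the endpoint whose sign matches f(c).
f(1.420000) = -30.136712, f(4.460000) = 55.716536
step 1: c = 2.487119, f(c) = -17.615282 < 0 → new bracket [2.487119, 4.460000]
step 2: c = 2.961031, f(c) = -7.038552 < 0 → new bracket [2.961031, 4.460000]
step 3: c = 3.129154, f(c) = -2.360559 < 0 → new bracket [3.129154, 4.460000]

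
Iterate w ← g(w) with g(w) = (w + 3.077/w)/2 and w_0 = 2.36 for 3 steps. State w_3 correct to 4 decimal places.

1.7541

w_1 = g(2.360000) = 1.831907
w_2 = g(1.831907) = 1.755789
w_3 = g(1.755789) = 1.754139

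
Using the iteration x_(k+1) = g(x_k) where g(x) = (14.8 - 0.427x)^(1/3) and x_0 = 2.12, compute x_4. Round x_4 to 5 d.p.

2.39724

x_1 = g(2.120000) = 2.404088
x_2 = g(2.404088) = 2.397071
x_3 = g(2.397071) = 2.397245
x_4 = g(2.397245) = 2.397241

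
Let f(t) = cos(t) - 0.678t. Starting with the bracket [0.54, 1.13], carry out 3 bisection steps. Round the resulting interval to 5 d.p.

[0.83500, 0.90875]

f(0.540000) = 0.491589, f(1.130000) = -0.339480 (opposite signs)
step 1: m = 0.835000, f(m) = 0.105048 > 0 → root in [0.835000, 1.130000]
step 2: m = 0.982500, f(m) = -0.111190 < 0 → root in [0.835000, 0.982500]
step 3: m = 0.908750, f(m) = -0.001400 < 0 → root in [0.835000, 0.908750]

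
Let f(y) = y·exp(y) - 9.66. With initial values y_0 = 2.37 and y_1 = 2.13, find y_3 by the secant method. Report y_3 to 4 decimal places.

1.7573

Secant update: y_(k+1) = y_k − f(y_k)·(y_k − y_(k-1))/(f(y_k) − f(y_(k-1))).
f(y_0) = 15.692820, f(y_1) = 8.263666
y_2 = 2.130000 - (8.263666)·(2.130000 - 2.370000)/(8.263666 - (15.692820)) = 1.863041; f(y_2) = 2.344133
y_3 = 1.863041 - (2.344133)·(1.863041 - 2.130000)/(2.344133 - (8.263666)) = 1.757325; f(y_3) = 0.527059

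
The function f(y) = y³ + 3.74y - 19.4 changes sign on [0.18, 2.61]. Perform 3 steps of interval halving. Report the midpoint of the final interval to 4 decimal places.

2.1544

f(0.180000) = -18.720968, f(2.610000) = 8.140981 (opposite signs)
step 1: m = 1.395000, f(m) = -11.467995 < 0 → root in [1.395000, 2.610000]
step 2: m = 2.002500, f(m) = -3.880612 < 0 → root in [2.002500, 2.610000]
step 3: m = 2.306250, f(m) = 1.491832 > 0 → root in [2.002500, 2.306250]
Midpoint of [2.002500, 2.306250] = 2.154375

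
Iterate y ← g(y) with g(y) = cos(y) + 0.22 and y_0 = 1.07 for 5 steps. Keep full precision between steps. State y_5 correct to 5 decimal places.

y_1 = g(1.070000) = 0.700124
y_2 = g(0.700124) = 0.984762
y_3 = g(0.984762) = 0.773061
y_4 = g(0.773061) = 0.935776
y_5 = g(0.935776) = 0.813194

0.81319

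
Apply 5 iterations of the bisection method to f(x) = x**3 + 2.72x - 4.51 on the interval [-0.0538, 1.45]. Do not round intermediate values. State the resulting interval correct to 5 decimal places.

[1.12104, 1.16804]

f(-0.053800) = -4.656492, f(1.450000) = 2.482625 (opposite signs)
step 1: m = 0.698100, f(m) = -2.270953 < 0 → root in [0.698100, 1.450000]
step 2: m = 1.074050, f(m) = -0.349578 < 0 → root in [1.074050, 1.450000]
step 3: m = 1.262025, f(m) = 0.932744 > 0 → root in [1.074050, 1.262025]
step 4: m = 1.168038, f(m) = 0.260629 > 0 → root in [1.074050, 1.168038]
step 5: m = 1.121044, f(m) = -0.051901 < 0 → root in [1.121044, 1.168038]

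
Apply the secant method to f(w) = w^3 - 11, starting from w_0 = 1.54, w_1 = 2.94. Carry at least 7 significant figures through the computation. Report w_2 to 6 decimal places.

2.012742

f(w_0) = -7.347736, f(w_1) = 14.412184
w_2 = 2.940000 - (14.412184)·(2.940000 - 1.540000)/(14.412184 - (-7.347736)) = 2.012742; f(w_2) = -2.846118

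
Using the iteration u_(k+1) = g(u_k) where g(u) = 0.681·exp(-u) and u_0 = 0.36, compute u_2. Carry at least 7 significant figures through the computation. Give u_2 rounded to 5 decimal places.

u_1 = g(0.360000) = 0.475118
u_2 = g(0.475118) = 0.423454

0.42345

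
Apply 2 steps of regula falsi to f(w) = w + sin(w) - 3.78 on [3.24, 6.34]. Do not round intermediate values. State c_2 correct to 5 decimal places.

4.30073

f(3.240000) = -0.638249, f(6.340000) = 2.616784
step 1: c = 3.847850, f(c) = -0.581141 < 0 → new bracket [3.847850, 6.340000]
step 2: c = 4.300734, f(c) = -0.395726 < 0 → new bracket [4.300734, 6.340000]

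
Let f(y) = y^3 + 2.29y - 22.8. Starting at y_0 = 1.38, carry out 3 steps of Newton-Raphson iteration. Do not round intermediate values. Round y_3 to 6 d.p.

2.582070

f'(y) = 3y^2 + 2.29
y_0 = 1.380000: f = -17.011728, f' = 8.003200 → y_1 = 1.380000 - (-17.011728)/(8.003200) = 3.505616
y_1 = 3.505616: f = 28.309570, f' = 39.158025 → y_2 = 3.505616 - (28.309570)/(39.158025) = 2.782659
y_2 = 2.782659: f = 5.118942, f' = 25.519568 → y_3 = 2.782659 - (5.118942)/(25.519568) = 2.582070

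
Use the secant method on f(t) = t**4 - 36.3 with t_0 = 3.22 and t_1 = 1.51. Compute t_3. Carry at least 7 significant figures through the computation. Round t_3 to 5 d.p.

f(t_0) = 71.203719, f(t_1) = -31.101144
t_2 = 1.510000 - (-31.101144)·(1.510000 - 3.220000)/(-31.101144 - (71.203719)) = 2.029848; f(t_2) = -19.323276
t_3 = 2.029848 - (-19.323276)·(2.029848 - 1.510000)/(-19.323276 - (-31.101144)) = 2.882732; f(t_3) = 32.758526

2.88273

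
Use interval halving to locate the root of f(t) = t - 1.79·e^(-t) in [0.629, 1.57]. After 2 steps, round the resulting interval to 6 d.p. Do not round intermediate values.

f(0.629000) = -0.325293, f(1.570000) = 1.197599 (opposite signs)
step 1: m = 1.099500, f(m) = 0.503363 > 0 → root in [0.629000, 1.099500]
step 2: m = 0.864250, f(m) = 0.110002 > 0 → root in [0.629000, 0.864250]

[0.629000, 0.864250]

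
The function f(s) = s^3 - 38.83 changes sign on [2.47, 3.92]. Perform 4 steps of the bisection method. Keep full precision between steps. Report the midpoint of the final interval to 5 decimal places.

3.42156

f(2.470000) = -23.760777, f(3.920000) = 21.406288 (opposite signs)
step 1: m = 3.195000, f(m) = -6.215360 < 0 → root in [3.195000, 3.920000]
step 2: m = 3.557500, f(m) = 6.193031 > 0 → root in [3.195000, 3.557500]
step 3: m = 3.376250, f(m) = -0.343910 < 0 → root in [3.376250, 3.557500]
step 4: m = 3.466875, f(m) = 2.839141 > 0 → root in [3.376250, 3.466875]
Midpoint of [3.376250, 3.466875] = 3.421563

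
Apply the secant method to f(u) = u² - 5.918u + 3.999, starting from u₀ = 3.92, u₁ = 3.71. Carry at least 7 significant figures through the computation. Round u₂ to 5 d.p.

6.15900

Secant update: u_(k+1) = u_k − f(u_k)·(u_k − u_(k-1))/(f(u_k) − f(u_(k-1))).
f(u_0) = -3.833160, f(u_1) = -4.192680
u_2 = 3.710000 - (-4.192680)·(3.710000 - 3.920000)/(-4.192680 - (-3.833160)) = 6.158995; f(u_2) = 5.483289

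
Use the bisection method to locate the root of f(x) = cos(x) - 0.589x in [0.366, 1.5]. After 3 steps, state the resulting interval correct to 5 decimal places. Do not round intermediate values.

f(0.366000) = 0.718192, f(1.500000) = -0.812763 (opposite signs)
step 1: m = 0.933000, f(m) = 0.045889 > 0 → root in [0.933000, 1.500000]
step 2: m = 1.216500, f(m) = -0.369588 < 0 → root in [0.933000, 1.216500]
step 3: m = 1.074750, f(m) = -0.157076 < 0 → root in [0.933000, 1.074750]

[0.93300, 1.07475]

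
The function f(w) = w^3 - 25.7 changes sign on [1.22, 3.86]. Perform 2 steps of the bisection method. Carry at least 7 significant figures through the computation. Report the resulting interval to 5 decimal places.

[2.54000, 3.20000]

f(1.220000) = -23.884152, f(3.860000) = 31.812456 (opposite signs)
step 1: m = 2.540000, f(m) = -9.312936 < 0 → root in [2.540000, 3.860000]
step 2: m = 3.200000, f(m) = 7.068000 > 0 → root in [2.540000, 3.200000]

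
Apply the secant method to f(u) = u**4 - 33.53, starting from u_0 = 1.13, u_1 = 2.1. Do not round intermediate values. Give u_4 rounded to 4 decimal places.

f(u_0) = -31.899526, f(u_1) = -14.081900
u_2 = 2.100000 - (-14.081900)·(2.100000 - 1.130000)/(-14.081900 - (-31.899526)) = 2.866625; f(u_2) = 33.997973
u_3 = 2.866625 - (33.997973)·(2.866625 - 2.100000)/(33.997973 - (-14.081900)) = 2.324533; f(u_3) = -4.332665
u_4 = 2.324533 - (-4.332665)·(2.324533 - 2.866625)/(-4.332665 - (33.997973)) = 2.385808; f(u_4) = -1.130213

2.3858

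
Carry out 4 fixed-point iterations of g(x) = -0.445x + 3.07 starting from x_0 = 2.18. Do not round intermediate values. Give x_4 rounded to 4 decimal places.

2.1267

x_1 = g(2.180000) = 2.099900
x_2 = g(2.099900) = 2.135544
x_3 = g(2.135544) = 2.119683
x_4 = g(2.119683) = 2.126741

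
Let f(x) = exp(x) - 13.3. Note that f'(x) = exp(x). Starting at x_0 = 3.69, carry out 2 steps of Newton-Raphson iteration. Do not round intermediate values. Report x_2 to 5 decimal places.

Newton update: x ← x − f(x)/f'(x).
x_0 = 3.690000: f = 26.744847, f' = 40.044847 → x_1 = 3.690000 - (26.744847)/(40.044847) = 3.022128
x_1 = 3.022128: f = 7.234936, f' = 20.534936 → x_2 = 3.022128 - (7.234936)/(20.534936) = 2.669804

2.66980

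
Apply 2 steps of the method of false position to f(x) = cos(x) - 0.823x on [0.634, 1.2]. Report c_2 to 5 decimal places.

f(0.634000) = 0.283882, f(1.200000) = -0.625242
step 1: c = 0.810739, f(c) = 0.021725 > 0 → new bracket [0.810739, 1.200000]
step 2: c = 0.823810, f(c) = 0.001435 > 0 → new bracket [0.823810, 1.200000]

0.82381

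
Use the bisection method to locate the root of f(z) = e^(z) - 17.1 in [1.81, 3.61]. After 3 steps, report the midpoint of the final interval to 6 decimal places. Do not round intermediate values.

2.822500

f(1.810000) = -10.989553, f(3.610000) = 19.866053 (opposite signs)
step 1: m = 2.710000, f(m) = -2.070724 < 0 → root in [2.710000, 3.610000]
step 2: m = 3.160000, f(m) = 6.470596 > 0 → root in [2.710000, 3.160000]
step 3: m = 2.935000, f(m) = 1.721503 > 0 → root in [2.710000, 2.935000]
Midpoint of [2.710000, 2.935000] = 2.822500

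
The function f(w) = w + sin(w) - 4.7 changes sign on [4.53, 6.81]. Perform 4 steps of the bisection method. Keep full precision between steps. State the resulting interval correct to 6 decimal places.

[5.385000, 5.527500]

f(4.530000) = -1.153413, f(6.810000) = 2.612782 (opposite signs)
step 1: m = 5.670000, f(m) = 0.394525 > 0 → root in [4.530000, 5.670000]
step 2: m = 5.100000, f(m) = -0.525815 < 0 → root in [5.100000, 5.670000]
step 3: m = 5.385000, f(m) = -0.097198 < 0 → root in [5.385000, 5.670000]
step 4: m = 5.527500, f(m) = 0.141712 > 0 → root in [5.385000, 5.527500]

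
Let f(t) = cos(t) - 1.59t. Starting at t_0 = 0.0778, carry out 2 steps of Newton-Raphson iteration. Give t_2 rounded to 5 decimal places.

0.54032

Newton update: t ← t − f(t)/f'(t).
f'(t) = -sin(t) - 1.59
t_0 = 0.077800: f = 0.873273, f' = -1.667722 → t_1 = 0.077800 - (0.873273)/(-1.667722) = 0.601432
t_1 = 0.601432: f = -0.131752, f' = -2.155824 → t_2 = 0.601432 - (-0.131752)/(-2.155824) = 0.540318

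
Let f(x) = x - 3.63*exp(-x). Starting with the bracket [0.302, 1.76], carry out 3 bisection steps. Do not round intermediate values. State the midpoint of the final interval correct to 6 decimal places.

f(0.302000) = -2.381797, f(1.760000) = 1.135477 (opposite signs)
step 1: m = 1.031000, f(m) = -0.263640 < 0 → root in [1.031000, 1.760000]
step 2: m = 1.395500, f(m) = 0.496316 > 0 → root in [1.031000, 1.395500]
step 3: m = 1.213250, f(m) = 0.134306 > 0 → root in [1.031000, 1.213250]
Midpoint of [1.031000, 1.213250] = 1.122125

1.122125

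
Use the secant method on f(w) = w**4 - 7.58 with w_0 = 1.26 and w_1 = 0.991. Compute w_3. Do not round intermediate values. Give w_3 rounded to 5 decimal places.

f(w_0) = -5.059526, f(w_1) = -6.615517
w_2 = 0.991000 - (-6.615517)·(0.991000 - 1.260000)/(-6.615517 - (-5.059526)) = 2.134692; f(w_2) = 13.185427
w_3 = 2.134692 - (13.185427)·(2.134692 - 0.991000)/(13.185427 - (-6.615517)) = 1.373109; f(w_3) = -4.025163

1.37311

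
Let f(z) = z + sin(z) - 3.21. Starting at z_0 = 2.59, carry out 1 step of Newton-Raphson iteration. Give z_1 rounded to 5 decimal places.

3.23700

Newton update: z ← z − f(z)/f'(z).
f'(z) = 1 + cos(z)
z_0 = 2.590000: f = -0.095956, f' = 0.148309 → z_1 = 2.590000 - (-0.095956)/(0.148309) = 3.236998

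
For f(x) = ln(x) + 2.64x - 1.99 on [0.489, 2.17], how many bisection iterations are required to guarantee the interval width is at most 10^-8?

Initial width b − a = 2.17 − 0.489 = 1.681000.
After n steps the width is (b−a)/2^n; need (b−a)/2^n ≤ 10^-8.
So n ≥ log₂(1.681000/10^-8) = log₂(168100000.0000) ≈ 27.3247.
Hence n = 28.

28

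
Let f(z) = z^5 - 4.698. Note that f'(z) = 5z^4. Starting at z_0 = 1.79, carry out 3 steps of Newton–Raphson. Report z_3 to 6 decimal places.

z_0 = 1.790000: f = 13.678600, f' = 51.331284 → z_1 = 1.790000 - (13.678600)/(51.331284) = 1.523523
z_1 = 1.523523: f = 3.510150, f' = 26.938054 → z_2 = 1.523523 - (3.510150)/(26.938054) = 1.393219
z_2 = 1.393219: f = 0.551239, f' = 18.838534 → z_3 = 1.393219 - (0.551239)/(18.838534) = 1.363957

1.363957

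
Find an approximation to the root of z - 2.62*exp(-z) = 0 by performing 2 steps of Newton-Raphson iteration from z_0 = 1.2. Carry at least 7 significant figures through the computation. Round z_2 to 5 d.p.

f'(z) = 1 + 2.62*exp(-z)
z_0 = 1.200000: f = 0.410871, f' = 1.789129 → z_1 = 1.200000 - (0.410871)/(1.789129) = 0.970351
z_1 = 0.970351: f = -0.022497, f' = 1.992849 → z_2 = 0.970351 - (-0.022497)/(1.992849) = 0.981640

0.98164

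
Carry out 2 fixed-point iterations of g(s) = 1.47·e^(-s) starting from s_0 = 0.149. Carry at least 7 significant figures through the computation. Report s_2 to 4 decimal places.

0.4143

s_1 = g(0.149000) = 1.266507
s_2 = g(1.266507) = 0.414267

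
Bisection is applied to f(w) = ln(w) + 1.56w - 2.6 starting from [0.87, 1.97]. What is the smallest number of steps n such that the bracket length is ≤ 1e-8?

27

Initial width b − a = 1.97 − 0.87 = 1.100000.
After n steps the width is (b−a)/2^n; need (b−a)/2^n ≤ 1e-8.
So n ≥ log₂(1.100000/1e-8) = log₂(110000000.0000) ≈ 26.7129.
Hence n = 27.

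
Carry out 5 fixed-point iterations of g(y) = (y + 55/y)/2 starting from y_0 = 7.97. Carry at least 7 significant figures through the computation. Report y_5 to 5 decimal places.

7.41620

y_1 = g(7.970000) = 7.435439
y_2 = g(7.435439) = 7.416223
y_3 = g(7.416223) = 7.416198
y_4 = g(7.416198) = 7.416198
y_5 = g(7.416198) = 7.416198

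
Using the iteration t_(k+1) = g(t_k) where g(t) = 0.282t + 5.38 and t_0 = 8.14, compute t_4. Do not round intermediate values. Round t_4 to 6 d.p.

t_1 = g(8.140000) = 7.675480
t_2 = g(7.675480) = 7.544485
t_3 = g(7.544485) = 7.507545
t_4 = g(7.507545) = 7.497128

7.497128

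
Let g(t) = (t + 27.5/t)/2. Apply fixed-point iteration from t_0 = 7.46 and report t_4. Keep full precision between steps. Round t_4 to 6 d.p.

5.244044

t_1 = g(7.460000) = 5.573164
t_2 = g(5.573164) = 5.253762
t_3 = g(5.253762) = 5.244053
t_4 = g(5.244053) = 5.244044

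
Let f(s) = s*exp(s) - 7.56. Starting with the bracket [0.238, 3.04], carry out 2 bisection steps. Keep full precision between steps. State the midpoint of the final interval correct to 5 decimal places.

1.28875

f(0.238000) = -7.258047, f(3.040000) = 55.991939 (opposite signs)
step 1: m = 1.639000, f(m) = 0.880878 > 0 → root in [0.238000, 1.639000]
step 2: m = 0.938500, f(m) = -5.161059 < 0 → root in [0.938500, 1.639000]
Midpoint of [0.938500, 1.639000] = 1.288750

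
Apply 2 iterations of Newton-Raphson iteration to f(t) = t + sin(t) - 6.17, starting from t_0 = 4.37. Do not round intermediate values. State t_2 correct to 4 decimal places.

0.6734

Newton update: t ← t − f(t)/f'(t).
f'(t) = 1 + cos(t)
t_0 = 4.370000: f = -2.741955, f' = 0.664262 → t_1 = 4.370000 - (-2.741955)/(0.664262) = 8.497824
t_1 = 8.497824: f = 3.127619, f' = 0.399727 → t_2 = 8.497824 - (3.127619)/(0.399727) = 0.673433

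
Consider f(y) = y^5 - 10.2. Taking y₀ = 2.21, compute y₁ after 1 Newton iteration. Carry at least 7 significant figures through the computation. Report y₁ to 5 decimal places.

Newton update: y ← y − f(y)/f'(y).
f'(y) = 5y⁴
y_0 = 2.210000: f = 42.518297, f' = 119.272164 → y_1 = 2.210000 - (42.518297)/(119.272164) = 1.853519

1.85352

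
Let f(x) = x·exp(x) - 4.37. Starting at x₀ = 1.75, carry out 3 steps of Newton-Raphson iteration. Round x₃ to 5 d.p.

1.25102

Newton update: x ← x − f(x)/f'(x).
f'(x) = (x + 1)·exp(x)
x_0 = 1.750000: f = 5.700555, f' = 15.825157 → x_1 = 1.750000 - (5.700555)/(15.825157) = 1.389779
x_1 = 1.389779: f = 1.208521, f' = 9.592484 → x_2 = 1.389779 - (1.208521)/(9.592484) = 1.263793
x_2 = 1.263793: f = 0.102332, f' = 8.011150 → x_3 = 1.263793 - (0.102332)/(8.011150) = 1.251019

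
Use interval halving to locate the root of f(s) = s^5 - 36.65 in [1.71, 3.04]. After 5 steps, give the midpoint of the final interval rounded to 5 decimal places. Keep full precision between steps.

2.06328

f(1.710000) = -22.028883, f(3.040000) = 222.987799 (opposite signs)
step 1: m = 2.375000, f(m) = 38.914545 > 0 → root in [1.710000, 2.375000]
step 2: m = 2.042500, f(m) = -1.102397 < 0 → root in [2.042500, 2.375000]
step 3: m = 2.208750, f(m) = 15.919375 > 0 → root in [2.042500, 2.208750]
step 4: m = 2.125625, f(m) = 6.744356 > 0 → root in [2.042500, 2.125625]
step 5: m = 2.084062, f(m) = 2.664585 > 0 → root in [2.042500, 2.084062]
Midpoint of [2.042500, 2.084062] = 2.063281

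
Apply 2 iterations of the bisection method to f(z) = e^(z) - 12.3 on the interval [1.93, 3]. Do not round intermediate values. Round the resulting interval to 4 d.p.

f(1.930000) = -5.410490, f(3.000000) = 7.785537 (opposite signs)
step 1: m = 2.465000, f(m) = -0.536518 < 0 → root in [2.465000, 3.000000]
step 2: m = 2.732500, f(m) = 3.071267 > 0 → root in [2.465000, 2.732500]

[2.4650, 2.7325]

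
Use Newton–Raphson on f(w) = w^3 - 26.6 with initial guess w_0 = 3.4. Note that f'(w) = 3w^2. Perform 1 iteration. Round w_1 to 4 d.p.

w_0 = 3.400000: f = 12.704000, f' = 34.680000 → w_1 = 3.400000 - (12.704000)/(34.680000) = 3.033679

3.0337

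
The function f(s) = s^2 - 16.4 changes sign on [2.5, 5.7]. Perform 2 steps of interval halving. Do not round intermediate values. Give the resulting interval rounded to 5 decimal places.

f(2.500000) = -10.150000, f(5.700000) = 16.090000 (opposite signs)
step 1: m = 4.100000, f(m) = 0.410000 > 0 → root in [2.500000, 4.100000]
step 2: m = 3.300000, f(m) = -5.510000 < 0 → root in [3.300000, 4.100000]

[3.30000, 4.10000]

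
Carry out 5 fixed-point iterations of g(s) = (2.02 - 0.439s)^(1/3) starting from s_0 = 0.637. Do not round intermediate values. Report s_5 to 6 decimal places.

1.148708

s_1 = g(0.637000) = 1.202854
s_2 = g(1.202854) = 1.142662
s_3 = g(1.142662) = 1.149369
s_4 = g(1.149369) = 1.148625
s_5 = g(1.148625) = 1.148708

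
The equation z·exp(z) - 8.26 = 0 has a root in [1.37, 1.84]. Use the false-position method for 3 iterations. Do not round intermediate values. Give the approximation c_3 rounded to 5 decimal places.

1.62482

f(1.370000) = -2.868570, f(1.840000) = 3.325630
step 1: c = 1.587660, f(c) = -0.492715 < 0 → new bracket [1.587660, 1.840000]
step 2: c = 1.620221, f(c) = -0.071062 < 0 → new bracket [1.620221, 1.840000]
step 3: c = 1.624819, f(c) = -0.009977 < 0 → new bracket [1.624819, 1.840000]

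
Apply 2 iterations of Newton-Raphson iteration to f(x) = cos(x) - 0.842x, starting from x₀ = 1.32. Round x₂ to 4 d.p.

f'(x) = -sin(x) - 0.842
x_0 = 1.320000: f = -0.863265, f' = -1.810715 → x_1 = 1.320000 - (-0.863265)/(-1.810715) = 0.843247
x_1 = 0.843247: f = -0.044972, f' = -1.588806 → x_2 = 0.843247 - (-0.044972)/(-1.588806) = 0.814941

0.8149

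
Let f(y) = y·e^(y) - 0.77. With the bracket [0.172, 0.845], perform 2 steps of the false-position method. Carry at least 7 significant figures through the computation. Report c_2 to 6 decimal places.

0.452872

f(0.172000) = -0.565719, f(0.845000) = 1.197141
step 1: c = 0.387972, f(c) = -0.198133 < 0 → new bracket [0.387972, 0.845000]
step 2: c = 0.452872, f(c) = -0.057713 < 0 → new bracket [0.452872, 0.845000]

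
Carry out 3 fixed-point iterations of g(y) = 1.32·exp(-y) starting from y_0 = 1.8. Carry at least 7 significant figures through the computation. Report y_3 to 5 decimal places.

0.45676

y_1 = g(1.800000) = 0.218195
y_2 = g(0.218195) = 1.061239
y_3 = g(1.061239) = 0.456755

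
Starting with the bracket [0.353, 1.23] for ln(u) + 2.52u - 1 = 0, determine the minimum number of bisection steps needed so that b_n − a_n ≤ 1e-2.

Initial width b − a = 1.23 − 0.353 = 0.877000.
After n steps the width is (b−a)/2^n; need (b−a)/2^n ≤ 1e-2.
So n ≥ log₂(0.877000/1e-2) = log₂(87.7000) ≈ 6.4545.
Hence n = 7.

7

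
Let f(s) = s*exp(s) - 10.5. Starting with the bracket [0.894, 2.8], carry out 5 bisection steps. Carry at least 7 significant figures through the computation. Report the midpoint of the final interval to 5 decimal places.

1.75766

f(0.894000) = -8.314269, f(2.800000) = 35.545011 (opposite signs)
step 1: m = 1.847000, f(m) = 1.211400 > 0 → root in [0.894000, 1.847000]
step 2: m = 1.370500, f(m) = -5.103904 < 0 → root in [1.370500, 1.847000]
step 3: m = 1.608750, f(m) = -2.461781 < 0 → root in [1.608750, 1.847000]
step 4: m = 1.727875, f(m) = -0.774344 < 0 → root in [1.727875, 1.847000]
step 5: m = 1.787438, f(m) = 0.178374 > 0 → root in [1.727875, 1.787438]
Midpoint of [1.727875, 1.787438] = 1.757656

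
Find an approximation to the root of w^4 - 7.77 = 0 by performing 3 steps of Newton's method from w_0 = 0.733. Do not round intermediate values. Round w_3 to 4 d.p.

3.1202

f'(w) = 4w^3
w_0 = 0.733000: f = -7.481321, f' = 1.575331 → w_1 = 0.733000 - (-7.481321)/(1.575331) = 5.482046
w_1 = 5.482046: f = 895.402280, f' = 659.003834 → w_2 = 5.482046 - (895.402280)/(659.003834) = 4.123325
w_2 = 4.123325: f = 281.291450, f' = 280.415893 → w_3 = 4.123325 - (281.291450)/(280.415893) = 3.120202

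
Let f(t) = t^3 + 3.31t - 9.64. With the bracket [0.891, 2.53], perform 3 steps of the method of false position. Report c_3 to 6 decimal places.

1.594024

f(0.891000) = -5.983442, f(2.530000) = 14.928577
step 1: c = 1.359958, f(c) = -2.623315 < 0 → new bracket [1.359958, 2.530000]
step 2: c = 1.534833, f(c) = -0.944076 < 0 → new bracket [1.534833, 2.530000]
step 3: c = 1.594024, f(c) = -0.313507 < 0 → new bracket [1.594024, 2.530000]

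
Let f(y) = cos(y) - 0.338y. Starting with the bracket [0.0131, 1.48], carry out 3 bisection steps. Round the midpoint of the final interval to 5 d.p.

f(0.013100) = 0.995486, f(1.480000) = -0.409568 (opposite signs)
step 1: m = 0.746550, f(m) = 0.481702 > 0 → root in [0.746550, 1.480000]
step 2: m = 1.113275, f(m) = 0.065439 > 0 → root in [1.113275, 1.480000]
step 3: m = 1.296638, f(m) = -0.167526 < 0 → root in [1.113275, 1.296638]
Midpoint of [1.113275, 1.296638] = 1.204956

1.20496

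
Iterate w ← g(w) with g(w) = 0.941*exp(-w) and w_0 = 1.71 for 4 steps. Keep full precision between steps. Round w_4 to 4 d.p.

w_1 = g(1.710000) = 0.170195
w_2 = g(0.170195) = 0.793734
w_3 = g(0.793734) = 0.425476
w_4 = g(0.425476) = 0.614904

0.6149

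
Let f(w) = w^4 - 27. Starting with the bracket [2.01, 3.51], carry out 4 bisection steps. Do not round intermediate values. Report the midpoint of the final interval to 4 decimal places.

2.2444

f(2.010000) = -10.677592, f(3.510000) = 124.784864 (opposite signs)
step 1: m = 2.760000, f(m) = 31.027830 > 0 → root in [2.010000, 2.760000]
step 2: m = 2.385000, f(m) = 5.355904 > 0 → root in [2.010000, 2.385000]
step 3: m = 2.197500, f(m) = -3.680699 < 0 → root in [2.197500, 2.385000]
step 4: m = 2.291250, f(m) = 0.560679 > 0 → root in [2.197500, 2.291250]
Midpoint of [2.197500, 2.291250] = 2.244375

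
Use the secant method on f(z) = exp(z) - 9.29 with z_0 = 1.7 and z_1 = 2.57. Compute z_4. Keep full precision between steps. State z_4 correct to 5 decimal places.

2.22964

f(z_0) = -3.816053, f(z_1) = 3.775824
z_2 = 2.570000 - (3.775824)·(2.570000 - 1.700000)/(3.775824 - (-3.816053)) = 2.137305; f(z_2) = -0.813438
z_3 = 2.137305 - (-0.813438)·(2.137305 - 2.570000)/(-0.813438 - (3.775824)) = 2.213999; f(z_3) = -0.137754
z_4 = 2.213999 - (-0.137754)·(2.213999 - 2.137305)/(-0.137754 - (-0.813438)) = 2.229635; f(z_4) = 0.006475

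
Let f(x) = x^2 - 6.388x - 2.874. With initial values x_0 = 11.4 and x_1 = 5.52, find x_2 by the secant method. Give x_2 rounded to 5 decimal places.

6.24782

Secant update: x_(k+1) = x_k − f(x_k)·(x_k − x_(k-1))/(f(x_k) − f(x_(k-1))).
f(x_0) = 54.262800, f(x_1) = -7.665360
x_2 = 5.520000 - (-7.665360)·(5.520000 - 11.400000)/(-7.665360 - (54.262800)) = 6.247816; f(x_2) = -3.749843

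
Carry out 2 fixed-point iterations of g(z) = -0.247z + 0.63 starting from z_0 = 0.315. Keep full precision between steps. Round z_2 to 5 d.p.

z_1 = g(0.315000) = 0.552195
z_2 = g(0.552195) = 0.493608

0.49361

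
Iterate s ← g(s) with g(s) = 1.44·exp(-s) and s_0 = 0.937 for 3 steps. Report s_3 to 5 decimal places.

0.63479

s_1 = g(0.937000) = 0.564194
s_2 = g(0.564194) = 0.819098
s_3 = g(0.819098) = 0.634794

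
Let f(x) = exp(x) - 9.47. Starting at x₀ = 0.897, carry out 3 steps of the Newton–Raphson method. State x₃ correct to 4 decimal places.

Newton update: x ← x − f(x)/f'(x).
f'(x) = exp(x)
x_0 = 0.897000: f = -7.017765, f' = 2.452235 → x_1 = 0.897000 - (-7.017765)/(2.452235) = 3.758783
x_1 = 3.758783: f = 33.426175, f' = 42.896175 → x_2 = 3.758783 - (33.426175)/(42.896175) = 2.979548
x_2 = 2.979548: f = 10.208925, f' = 19.678925 → x_3 = 2.979548 - (10.208925)/(19.678925) = 2.460774

2.4608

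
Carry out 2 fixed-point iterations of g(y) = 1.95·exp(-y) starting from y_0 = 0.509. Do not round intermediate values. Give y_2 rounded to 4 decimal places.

0.6039

y_1 = g(0.509000) = 1.172138
y_2 = g(1.172138) = 0.603923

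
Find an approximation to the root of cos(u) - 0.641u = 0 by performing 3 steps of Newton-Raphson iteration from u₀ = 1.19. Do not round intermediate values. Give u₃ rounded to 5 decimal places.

f'(u) = -sin(u) - 0.641
u_0 = 1.190000: f = -0.391130, f' = -1.569369 → u_1 = 1.190000 - (-0.391130)/(-1.569369) = 0.940772
u_1 = 0.940772: f = -0.013871, f' = -1.449013 → u_2 = 0.940772 - (-0.013871)/(-1.449013) = 0.931200
u_2 = 0.931200: f = -0.000027, f' = -1.443337 → u_3 = 0.931200 - (-0.000027)/(-1.443337) = 0.931181

0.93118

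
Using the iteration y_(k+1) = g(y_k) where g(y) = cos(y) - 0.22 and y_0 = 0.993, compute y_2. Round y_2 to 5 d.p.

y_1 = g(0.993000) = 0.326179
y_2 = g(0.326179) = 0.727274

0.72727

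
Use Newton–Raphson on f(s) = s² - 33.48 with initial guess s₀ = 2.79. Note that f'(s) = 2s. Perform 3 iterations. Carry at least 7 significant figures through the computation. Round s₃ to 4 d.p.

5.7888

Newton update: s ← s − f(s)/f'(s).
s_0 = 2.790000: f = -25.695900, f' = 5.580000 → s_1 = 2.790000 - (-25.695900)/(5.580000) = 7.395000
s_1 = 7.395000: f = 21.206025, f' = 14.790000 → s_2 = 7.395000 - (21.206025)/(14.790000) = 5.961192
s_2 = 5.961192: f = 2.055806, f' = 11.922383 → s_3 = 5.961192 - (2.055806)/(11.922383) = 5.788759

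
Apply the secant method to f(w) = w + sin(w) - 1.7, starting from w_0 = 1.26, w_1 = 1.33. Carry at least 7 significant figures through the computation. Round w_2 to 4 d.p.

Secant update: w_(k+1) = w_k − f(w_k)·(w_k − w_(k-1))/(f(w_k) − f(w_(k-1))).
f(w_0) = 0.512090, f(w_1) = 0.601148
w_2 = 1.330000 - (0.601148)·(1.330000 - 1.260000)/(0.601148 - (0.512090)) = 0.857495; f(w_2) = -0.086300

0.8575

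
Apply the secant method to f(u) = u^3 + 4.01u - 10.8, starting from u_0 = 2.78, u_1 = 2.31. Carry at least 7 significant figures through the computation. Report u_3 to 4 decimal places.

1.6771

f(u_0) = 21.832752, f(u_1) = 10.789491
u_2 = 2.310000 - (10.789491)·(2.310000 - 2.780000)/(10.789491 - (21.832752)) = 1.850800; f(u_2) = 2.961557
u_3 = 1.850800 - (2.961557)·(1.850800 - 2.310000)/(2.961557 - (10.789491)) = 1.677071; f(u_3) = 0.641925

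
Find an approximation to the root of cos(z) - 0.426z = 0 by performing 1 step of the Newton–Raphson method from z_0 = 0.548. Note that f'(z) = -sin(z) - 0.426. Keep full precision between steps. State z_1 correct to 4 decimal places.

Newton update: z ← z − f(z)/f'(z).
z_0 = 0.548000: f = 0.620120, f' = -0.946981 → z_1 = 0.548000 - (0.620120)/(-0.946981) = 1.202839

1.2028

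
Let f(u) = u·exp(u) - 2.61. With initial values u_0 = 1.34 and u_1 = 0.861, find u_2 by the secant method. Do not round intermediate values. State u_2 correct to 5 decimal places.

0.95013

f(u_0) = 2.507518, f(u_1) = -0.573283
u_2 = 0.861000 - (-0.573283)·(0.861000 - 1.340000)/(-0.573283 - (2.507518)) = 0.950133; f(u_2) = -0.152903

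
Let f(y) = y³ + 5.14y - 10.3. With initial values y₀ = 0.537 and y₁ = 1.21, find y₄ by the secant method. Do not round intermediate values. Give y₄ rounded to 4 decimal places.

f(y_0) = -7.384966, f(y_1) = -2.309039
y_2 = 1.210000 - (-2.309039)·(1.210000 - 0.537000)/(-2.309039 - (-7.384966)) = 1.516148; f(y_2) = 0.978174
y_3 = 1.516148 - (0.978174)·(1.516148 - 1.210000)/(0.978174 - (-2.309039)) = 1.425048; f(y_3) = -0.081325
y_4 = 1.425048 - (-0.081325)·(1.425048 - 1.516148)/(-0.081325 - (0.978174)) = 1.432040; f(y_4) = -0.002572

1.4320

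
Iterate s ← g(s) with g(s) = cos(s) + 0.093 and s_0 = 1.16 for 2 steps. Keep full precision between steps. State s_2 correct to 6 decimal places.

0.974229

s_1 = g(1.160000) = 0.492340
s_2 = g(0.492340) = 0.974229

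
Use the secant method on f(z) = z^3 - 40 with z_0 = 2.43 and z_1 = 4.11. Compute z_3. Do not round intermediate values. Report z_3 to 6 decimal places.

3.381887

f(z_0) = -25.651093, f(z_1) = 29.426531
z_2 = 4.110000 - (29.426531)·(4.110000 - 2.430000)/(29.426531 - (-25.651093)) = 3.212420; f(z_2) = -6.848974
z_3 = 3.212420 - (-6.848974)·(3.212420 - 4.110000)/(-6.848974 - (29.426531)) = 3.381887; f(z_3) = -1.320817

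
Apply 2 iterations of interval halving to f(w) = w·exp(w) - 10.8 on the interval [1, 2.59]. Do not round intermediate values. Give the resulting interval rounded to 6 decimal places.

[1.397500, 1.795000]

f(1.000000) = -8.081718, f(2.590000) = 23.724108 (opposite signs)
step 1: m = 1.795000, f(m) = 0.004957 > 0 → root in [1.000000, 1.795000]
step 2: m = 1.397500, f(m) = -5.147008 < 0 → root in [1.397500, 1.795000]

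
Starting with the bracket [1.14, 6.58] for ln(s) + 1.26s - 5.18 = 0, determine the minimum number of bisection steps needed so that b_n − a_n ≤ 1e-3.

13

Initial width b − a = 6.58 − 1.14 = 5.440000.
After n steps the width is (b−a)/2^n; need (b−a)/2^n ≤ 1e-3.
So n ≥ log₂(5.440000/1e-3) = log₂(5440.0000) ≈ 12.4094.
Hence n = 13.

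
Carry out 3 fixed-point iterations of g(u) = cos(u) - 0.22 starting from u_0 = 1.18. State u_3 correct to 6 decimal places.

0.499941

u_1 = g(1.180000) = 0.160925
u_2 = g(0.160925) = 0.767080
u_3 = g(0.767080) = 0.499941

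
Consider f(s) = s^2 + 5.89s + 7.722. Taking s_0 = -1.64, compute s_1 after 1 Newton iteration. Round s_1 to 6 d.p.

Newton update: s ← s − f(s)/f'(s).
f'(s) = 2s + 5.89
s_0 = -1.640000: f = 0.752000, f' = 2.610000 → s_1 = -1.640000 - (0.752000)/(2.610000) = -1.928123

-1.928123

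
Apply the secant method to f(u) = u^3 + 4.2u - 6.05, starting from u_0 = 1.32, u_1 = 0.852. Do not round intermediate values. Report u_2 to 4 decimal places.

Secant update: u_(k+1) = u_k − f(u_k)·(u_k − u_(k-1))/(f(u_k) − f(u_(k-1))).
f(u_0) = 1.793968, f(u_1) = -1.853130
u_2 = 0.852000 - (-1.853130)·(0.852000 - 1.320000)/(-1.853130 - (1.793968)) = 1.089796; f(u_2) = -0.178556

1.0898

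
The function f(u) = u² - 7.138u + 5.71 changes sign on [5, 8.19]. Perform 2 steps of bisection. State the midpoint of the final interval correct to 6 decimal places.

6.196250

f(5.000000) = -4.980000, f(8.190000) = 14.325880 (opposite signs)
step 1: m = 6.595000, f(m) = 2.128915 > 0 → root in [5.000000, 6.595000]
step 2: m = 5.797500, f(m) = -2.061549 < 0 → root in [5.797500, 6.595000]
Midpoint of [5.797500, 6.595000] = 6.196250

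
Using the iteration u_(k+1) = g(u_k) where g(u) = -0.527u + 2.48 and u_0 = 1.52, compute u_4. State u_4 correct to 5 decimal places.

u_1 = g(1.520000) = 1.678960
u_2 = g(1.678960) = 1.595188
u_3 = g(1.595188) = 1.639336
u_4 = g(1.639336) = 1.616070

1.61607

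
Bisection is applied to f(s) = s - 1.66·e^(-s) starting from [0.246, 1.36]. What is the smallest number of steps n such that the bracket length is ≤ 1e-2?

Initial width b − a = 1.36 − 0.246 = 1.114000.
After n steps the width is (b−a)/2^n; need (b−a)/2^n ≤ 1e-2.
So n ≥ log₂(1.114000/1e-2) = log₂(111.4000) ≈ 6.7996.
Hence n = 7.

7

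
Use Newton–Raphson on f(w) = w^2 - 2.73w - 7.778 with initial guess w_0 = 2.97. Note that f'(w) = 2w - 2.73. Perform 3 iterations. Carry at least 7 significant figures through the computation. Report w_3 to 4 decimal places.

w_0 = 2.970000: f = -7.065200, f' = 3.210000 → w_1 = 2.970000 - (-7.065200)/(3.210000) = 5.170997
w_1 = 5.170997: f = 4.844387, f' = 7.611994 → w_2 = 5.170997 - (4.844387)/(7.611994) = 4.534582
w_2 = 4.534582: f = 0.405024, f' = 6.339164 → w_3 = 4.534582 - (0.405024)/(6.339164) = 4.470689

4.4707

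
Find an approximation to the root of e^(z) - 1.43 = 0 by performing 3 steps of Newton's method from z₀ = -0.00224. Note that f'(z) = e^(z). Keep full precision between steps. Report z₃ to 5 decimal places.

z_0 = -0.002240: f = -0.432237, f' = 0.997763 → z_1 = -0.002240 - (-0.432237)/(0.997763) = 0.430967
z_1 = 0.430967: f = 0.108744, f' = 1.538744 → z_2 = 0.430967 - (0.108744)/(1.538744) = 0.360296
z_2 = 0.360296: f = 0.003754, f' = 1.433754 → z_3 = 0.360296 - (0.003754)/(1.433754) = 0.357678

0.35768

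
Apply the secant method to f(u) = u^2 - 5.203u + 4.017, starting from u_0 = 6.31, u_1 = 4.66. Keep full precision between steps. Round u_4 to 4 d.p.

f(u_0) = 11.002170, f(u_1) = 1.486620
u_2 = 4.660000 - (1.486620)·(4.660000 - 6.310000)/(1.486620 - (11.002170)) = 4.402220; f(u_2) = 0.491789
u_3 = 4.402220 - (0.491789)·(4.402220 - 4.660000)/(0.491789 - (1.486620)) = 4.274787; f(u_3) = 0.049088
u_4 = 4.274787 - (0.049088)·(4.274787 - 4.402220)/(0.049088 - (0.491789)) = 4.260657; f(u_4) = 0.002000

4.2607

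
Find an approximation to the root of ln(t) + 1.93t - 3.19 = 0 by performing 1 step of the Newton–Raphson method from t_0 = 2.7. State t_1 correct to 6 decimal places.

1.389667

f'(t) = 1/t + 1.93
t_0 = 2.700000: f = 3.014252, f' = 2.300370 → t_1 = 2.700000 - (3.014252)/(2.300370) = 1.389667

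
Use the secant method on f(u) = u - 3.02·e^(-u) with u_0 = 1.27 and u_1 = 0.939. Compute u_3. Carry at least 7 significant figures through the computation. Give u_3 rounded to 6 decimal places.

Secant update: u_(k+1) = u_k − f(u_k)·(u_k − u_(k-1))/(f(u_k) − f(u_(k-1))).
f(u_0) = 0.421889, f(u_1) = -0.241876
u_2 = 0.939000 - (-0.241876)·(0.939000 - 1.270000)/(-0.241876 - (0.421889)) = 1.059617; f(u_2) = 0.012919
u_3 = 1.059617 - (0.012919)·(1.059617 - 0.939000)/(0.012919 - (-0.241876)) = 1.053501; f(u_3) = 0.000382

1.053501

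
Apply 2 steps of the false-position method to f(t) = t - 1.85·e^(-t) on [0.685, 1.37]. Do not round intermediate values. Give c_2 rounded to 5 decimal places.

0.81761

False-position update: c = (a·f(b) − b·f(a))/(f(b) − f(a)); replace the endpoint whose sign matches f(c).
f(0.685000) = -0.247567, f(1.370000) = 0.899902
step 1: c = 0.832789, f(c) = 0.028345 > 0 → new bracket [0.685000, 0.832789]
step 2: c = 0.817607, f(c) = 0.000855 > 0 → new bracket [0.685000, 0.817607]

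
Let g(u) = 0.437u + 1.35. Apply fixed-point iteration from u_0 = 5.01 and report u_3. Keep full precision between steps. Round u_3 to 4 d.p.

2.6159

u_1 = g(5.010000) = 3.539370
u_2 = g(3.539370) = 2.896705
u_3 = g(2.896705) = 2.615860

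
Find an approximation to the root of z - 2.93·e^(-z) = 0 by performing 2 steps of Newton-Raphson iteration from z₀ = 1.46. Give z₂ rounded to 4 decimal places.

f'(z) = 1 + 2.93·e^(-z)
z_0 = 1.460000: f = 0.779548, f' = 1.680452 → z_1 = 1.460000 - (0.779548)/(1.680452) = 0.996108
z_1 = 0.996108: f = -0.085981, f' = 2.082090 → z_2 = 0.996108 - (-0.085981)/(2.082090) = 1.037404

1.0374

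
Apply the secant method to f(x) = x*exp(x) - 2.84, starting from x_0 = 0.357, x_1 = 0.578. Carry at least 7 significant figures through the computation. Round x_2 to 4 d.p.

f(x_0) = -2.329834, f(x_1) = -1.809732
x_2 = 0.578000 - (-1.809732)·(0.578000 - 0.357000)/(-1.809732 - (-2.329834)) = 1.346986; f(x_2) = 2.340259

1.3470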